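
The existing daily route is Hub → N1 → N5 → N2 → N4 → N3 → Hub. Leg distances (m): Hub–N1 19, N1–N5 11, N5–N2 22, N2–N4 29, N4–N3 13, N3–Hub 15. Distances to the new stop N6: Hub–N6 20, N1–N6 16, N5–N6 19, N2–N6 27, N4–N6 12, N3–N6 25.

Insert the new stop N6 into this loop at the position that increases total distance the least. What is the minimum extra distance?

Insertion cost between consecutive stops i–j is d(i,N6) + d(N6,j) − d(i,j):
  between Hub and N1: 20 + 16 − 19 = 17
  between N1 and N5: 16 + 19 − 11 = 24
  between N5 and N2: 19 + 27 − 22 = 24
  between N2 and N4: 27 + 12 − 29 = 10
  between N4 and N3: 12 + 25 − 13 = 24
  between N3 and Hub: 25 + 20 − 15 = 30
Cheapest insertion is between N2 and N4, adding 10.
New total = 109 + 10 = 119.

Adding 10 m by placing N6 on the N2–N4 leg.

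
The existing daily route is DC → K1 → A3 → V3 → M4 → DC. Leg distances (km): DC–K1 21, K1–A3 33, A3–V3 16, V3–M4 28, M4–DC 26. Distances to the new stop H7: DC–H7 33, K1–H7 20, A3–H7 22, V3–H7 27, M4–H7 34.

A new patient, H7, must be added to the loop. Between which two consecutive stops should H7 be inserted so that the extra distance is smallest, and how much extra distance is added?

Insertion cost between consecutive stops i–j is d(i,H7) + d(H7,j) − d(i,j):
  between DC and K1: 33 + 20 − 21 = 32
  between K1 and A3: 20 + 22 − 33 = 9
  between A3 and V3: 22 + 27 − 16 = 33
  between V3 and M4: 27 + 34 − 28 = 33
  between M4 and DC: 34 + 33 − 26 = 41
Cheapest insertion is between K1 and A3, adding 9.
New total = 124 + 9 = 133.

+9 km — insert H7 between K1 and A3.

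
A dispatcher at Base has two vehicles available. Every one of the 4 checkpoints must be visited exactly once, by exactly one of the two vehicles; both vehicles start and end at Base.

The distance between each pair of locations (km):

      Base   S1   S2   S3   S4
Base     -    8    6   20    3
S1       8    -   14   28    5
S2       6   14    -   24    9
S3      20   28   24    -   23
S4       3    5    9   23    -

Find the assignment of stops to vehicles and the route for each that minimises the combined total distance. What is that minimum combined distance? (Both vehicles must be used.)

66 km — the smallest possible combined total.

Try each way of splitting the stops between the two vehicles (each non-empty) and, for each split, find the best tour for each vehicle:
  {S1} + {S2, S3, S4}: 16 + 56 = 72
  {S2} + {S1, S3, S4}: 12 + 56 = 68
  {S1, S2} + {S3, S4}: 28 + 46 = 74
  {S3} + {S1, S2, S4}: 40 + 28 = 68
  {S1, S3} + {S2, S4}: 56 + 18 = 74
  {S2, S3} + {S1, S4}: 50 + 16 = 66
  … (7 splits in total)
Best: vehicle 1 Base → S2 → S3 → Base = 50; vehicle 2 Base → S1 → S4 → Base = 16; combined 66.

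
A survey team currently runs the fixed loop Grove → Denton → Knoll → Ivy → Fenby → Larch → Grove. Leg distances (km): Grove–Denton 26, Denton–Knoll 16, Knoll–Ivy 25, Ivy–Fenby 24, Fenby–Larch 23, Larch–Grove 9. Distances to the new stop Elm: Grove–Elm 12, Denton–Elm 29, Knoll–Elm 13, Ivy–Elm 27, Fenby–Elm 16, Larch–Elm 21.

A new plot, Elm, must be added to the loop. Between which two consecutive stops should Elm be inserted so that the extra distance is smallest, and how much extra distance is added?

Insertion cost between consecutive stops i–j is d(i,Elm) + d(Elm,j) − d(i,j):
  between Grove and Denton: 12 + 29 − 26 = 15
  between Denton and Knoll: 29 + 13 − 16 = 26
  between Knoll and Ivy: 13 + 27 − 25 = 15
  between Ivy and Fenby: 27 + 16 − 24 = 19
  between Fenby and Larch: 16 + 21 − 23 = 14
  between Larch and Grove: 21 + 12 − 9 = 24
Cheapest insertion is between Fenby and Larch, adding 14.
New total = 123 + 14 = 137.

Adding 14 km by placing Elm on the Fenby–Larch leg.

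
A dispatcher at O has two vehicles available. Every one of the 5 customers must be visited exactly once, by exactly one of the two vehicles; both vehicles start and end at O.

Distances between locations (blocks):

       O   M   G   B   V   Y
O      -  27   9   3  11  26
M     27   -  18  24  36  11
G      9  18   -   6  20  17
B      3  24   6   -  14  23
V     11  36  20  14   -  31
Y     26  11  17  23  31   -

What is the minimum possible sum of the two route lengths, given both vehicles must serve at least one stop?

Check every non-empty split of the stops between the two vehicles; for each half take its own optimal tour:
  {M} + {G, B, V, Y}: 54 + 68 = 122
  {G} + {M, B, V, Y}: 18 + 80 = 98
  {M, G} + {B, V, Y}: 54 + 68 = 122
  {B} + {M, G, V, Y}: 6 + 80 = 86
  {M, B} + {G, V, Y}: 54 + 68 = 122
  {G, B} + {M, V, Y}: 18 + 80 = 98
  … (15 splits in total)
Best: vehicle 1 O → B → O = 6; vehicle 2 O → G → M → Y → V → O = 80; combined 86.

86 blocks — the smallest possible combined total.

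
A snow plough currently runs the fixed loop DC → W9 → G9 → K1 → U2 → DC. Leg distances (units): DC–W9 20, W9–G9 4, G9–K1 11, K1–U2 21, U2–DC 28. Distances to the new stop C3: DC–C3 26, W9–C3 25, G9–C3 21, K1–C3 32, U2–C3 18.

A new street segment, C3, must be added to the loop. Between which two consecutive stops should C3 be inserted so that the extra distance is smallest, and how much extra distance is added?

Adding 16 by placing C3 on the U2–DC leg.

Insertion cost between consecutive stops i–j is d(i,C3) + d(C3,j) − d(i,j):
  between DC and W9: 26 + 25 − 20 = 31
  between W9 and G9: 25 + 21 − 4 = 42
  between G9 and K1: 21 + 32 − 11 = 42
  between K1 and U2: 32 + 18 − 21 = 29
  between U2 and DC: 18 + 26 − 28 = 16
Cheapest insertion is between U2 and DC, adding 16.
New total = 84 + 16 = 100.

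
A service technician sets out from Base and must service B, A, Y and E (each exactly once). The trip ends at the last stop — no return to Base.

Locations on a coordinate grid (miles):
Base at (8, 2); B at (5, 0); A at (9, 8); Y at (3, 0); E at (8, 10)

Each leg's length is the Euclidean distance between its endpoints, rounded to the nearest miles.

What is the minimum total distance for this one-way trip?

Minimum one-way distance = 18 miles.

There are 4! = 24 possible orderings.
Base → B → A → Y → E: 4+9+10+11 = 34
Base → B → A → E → Y: 4+9+2+11 = 26
Base → B → Y → A → E: 4+2+10+2 = 18
Base → B → Y → E → A: 4+2+11+2 = 19
Base → B → E → A → Y: 4+10+2+10 = 26
Base → B → E → Y → A: 4+10+11+10 = 35
Base → A → B → Y → E: 6+9+2+11 = 28
Base → A → B → E → Y: 6+9+10+11 = 36
Base → A → Y → B → E: 6+10+2+10 = 28
Base → A → Y → E → B: 6+10+11+10 = 37
Base → A → E → B → Y: 6+2+10+2 = 20
Base → A → E → Y → B: 6+2+11+2 = 21
Base → Y → B → A → E: 5+2+9+2 = 18
Base → Y → B → E → A: 5+2+10+2 = 19
… (10 more)
The minimum is 18.
One shortest path: Base → B → Y → A → E.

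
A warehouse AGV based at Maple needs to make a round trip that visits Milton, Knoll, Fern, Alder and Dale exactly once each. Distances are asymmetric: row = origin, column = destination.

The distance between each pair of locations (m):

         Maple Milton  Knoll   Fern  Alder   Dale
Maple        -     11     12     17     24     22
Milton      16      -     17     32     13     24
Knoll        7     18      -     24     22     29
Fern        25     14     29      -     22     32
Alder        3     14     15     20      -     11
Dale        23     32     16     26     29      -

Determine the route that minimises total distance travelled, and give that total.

Maple-Milton-Knoll-Fern-Alder-Dale-Maple: 11+17+24+22+11+23 = 108
Maple-Milton-Knoll-Fern-Dale-Alder-Maple: 11+17+24+32+29+3 = 116
Maple-Milton-Knoll-Alder-Fern-Dale-Maple: 11+17+22+20+32+23 = 125
Maple-Milton-Knoll-Alder-Dale-Fern-Maple: 11+17+22+11+26+25 = 112
Maple-Milton-Knoll-Dale-Fern-Alder-Maple: 11+17+29+26+22+3 = 108
Maple-Milton-Knoll-Dale-Alder-Fern-Maple: 11+17+29+29+20+25 = 131
Maple-Milton-Fern-Knoll-Alder-Dale-Maple: 11+32+29+22+11+23 = 128
Maple-Milton-Fern-Knoll-Dale-Alder-Maple: 11+32+29+29+29+3 = 133
Maple-Milton-Fern-Alder-Knoll-Dale-Maple: 11+32+22+15+29+23 = 132
Maple-Milton-Fern-Alder-Dale-Knoll-Maple: 11+32+22+11+16+7 = 99
Maple-Milton-Fern-Dale-Knoll-Alder-Maple: 11+32+32+16+22+3 = 116
Maple-Milton-Fern-Dale-Alder-Knoll-Maple: 11+32+32+29+15+7 = 126
Maple-Milton-Alder-Knoll-Fern-Dale-Maple: 11+13+15+24+32+23 = 118
Maple-Milton-Alder-Knoll-Dale-Fern-Maple: 11+13+15+29+26+25 = 119
… (106 more)
Maple-Fern-Milton-Alder-Dale-Knoll-Maple: 17+14+13+11+16+7 = 78  ← best
The minimum is 78.
One optimal route: Maple → Fern → Milton → Alder → Dale → Knoll → Maple.

Minimum total distance: 78 m.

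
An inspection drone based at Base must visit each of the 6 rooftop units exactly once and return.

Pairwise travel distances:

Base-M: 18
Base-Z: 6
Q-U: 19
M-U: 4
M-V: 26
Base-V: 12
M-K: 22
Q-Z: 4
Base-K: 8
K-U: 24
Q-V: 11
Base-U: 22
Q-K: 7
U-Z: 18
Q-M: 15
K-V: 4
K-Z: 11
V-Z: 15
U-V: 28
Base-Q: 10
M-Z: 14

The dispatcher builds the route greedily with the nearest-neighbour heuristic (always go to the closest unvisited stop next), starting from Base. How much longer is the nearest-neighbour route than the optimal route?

The nearest-neighbour route is 7 longer than optimal.

Base: Z=6, K=8, Q=10, V=12, M=18, U=22 ⇒ Z
Z: Q=4, K=11, M=14, V=15, U=18 ⇒ Q
Q: K=7, V=11, M=15, U=19 ⇒ K
K: V=4, M=22, U=24 ⇒ V
V: M=26, U=28 ⇒ M
M: U=4 ⇒ U
NN route Base → Z → Q → K → V → M → U → Base costs 73.
Optimal: Base → K → V → Q → M → U → Z → Base costs 66 (by enumerating all 360 distinct tours).
Excess = 73 − 66 = 7.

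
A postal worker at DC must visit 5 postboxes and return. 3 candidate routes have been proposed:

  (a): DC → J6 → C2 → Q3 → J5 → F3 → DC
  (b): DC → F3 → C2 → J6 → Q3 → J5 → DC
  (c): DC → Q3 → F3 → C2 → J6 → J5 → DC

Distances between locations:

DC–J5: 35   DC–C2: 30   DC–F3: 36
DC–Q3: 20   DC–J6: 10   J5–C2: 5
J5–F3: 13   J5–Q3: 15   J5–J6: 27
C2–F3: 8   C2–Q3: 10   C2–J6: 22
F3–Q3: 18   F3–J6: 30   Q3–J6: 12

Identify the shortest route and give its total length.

Shortest is (a), total 106.

(a): 10 + 22 + 10 + 15 + 13 + 36 = 106
(b): 36 + 8 + 22 + 12 + 15 + 35 = 128
(c): 20 + 18 + 8 + 22 + 27 + 35 = 130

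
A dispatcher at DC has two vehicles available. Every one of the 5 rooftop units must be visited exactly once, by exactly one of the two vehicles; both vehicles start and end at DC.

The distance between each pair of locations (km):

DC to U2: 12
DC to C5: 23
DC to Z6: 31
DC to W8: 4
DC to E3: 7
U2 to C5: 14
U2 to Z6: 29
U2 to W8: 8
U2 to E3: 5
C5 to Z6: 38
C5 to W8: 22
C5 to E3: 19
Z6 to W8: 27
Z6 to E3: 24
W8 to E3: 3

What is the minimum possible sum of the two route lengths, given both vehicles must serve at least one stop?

There are 2^4 − 1 = 15 ways to divide the 5 stops into two non-empty groups. For each, the best each vehicle can do is its own shortest tour through its group:
  {U2} + {C5, Z6, W8, E3}: 24 + 92 = 116
  {C5} + {U2, Z6, W8, E3}: 46 + 72 = 118
  {U2, C5} + {Z6, W8, E3}: 49 + 62 = 111
  {Z6} + {U2, C5, W8, E3}: 62 + 49 = 111
  {U2, Z6} + {C5, W8, E3}: 72 + 49 = 121
  {C5, Z6} + {U2, W8, E3}: 92 + 24 = 116
  … (15 splits in total)
  {W8} + {U2, C5, Z6, E3}: 8 + 95 = 103  ← best
Best: vehicle 1 DC → W8 → DC = 8; vehicle 2 DC → U2 → C5 → Z6 → E3 → DC = 95; combined 103.

Minimum combined distance: 103 km.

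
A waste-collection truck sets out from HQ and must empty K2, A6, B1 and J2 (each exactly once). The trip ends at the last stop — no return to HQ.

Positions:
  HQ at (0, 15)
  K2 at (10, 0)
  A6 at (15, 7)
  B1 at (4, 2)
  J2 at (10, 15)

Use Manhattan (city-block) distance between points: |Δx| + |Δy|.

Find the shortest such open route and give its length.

There are 4! = 24 possible orderings.
HQ → K2 → A6 → B1 → J2: 25+12+16+19 = 72
HQ → K2 → A6 → J2 → B1: 25+12+13+19 = 69
HQ → K2 → B1 → A6 → J2: 25+8+16+13 = 62
HQ → K2 → B1 → J2 → A6: 25+8+19+13 = 65
HQ → K2 → J2 → A6 → B1: 25+15+13+16 = 69
HQ → K2 → J2 → B1 → A6: 25+15+19+16 = 75
HQ → A6 → K2 → B1 → J2: 23+12+8+19 = 62
HQ → A6 → K2 → J2 → B1: 23+12+15+19 = 69
HQ → A6 → B1 → K2 → J2: 23+16+8+15 = 62
HQ → A6 → B1 → J2 → K2: 23+16+19+15 = 73
HQ → A6 → J2 → K2 → B1: 23+13+15+8 = 59
HQ → A6 → J2 → B1 → K2: 23+13+19+8 = 63
HQ → B1 → K2 → A6 → J2: 17+8+12+13 = 50
HQ → B1 → K2 → J2 → A6: 17+8+15+13 = 53
… (10 more)
HQ → J2 → A6 → K2 → B1: 10+13+12+8 = 43  ← best
The minimum is 43.
One shortest path: HQ → J2 → A6 → K2 → B1.

43 — the minimum one-way total.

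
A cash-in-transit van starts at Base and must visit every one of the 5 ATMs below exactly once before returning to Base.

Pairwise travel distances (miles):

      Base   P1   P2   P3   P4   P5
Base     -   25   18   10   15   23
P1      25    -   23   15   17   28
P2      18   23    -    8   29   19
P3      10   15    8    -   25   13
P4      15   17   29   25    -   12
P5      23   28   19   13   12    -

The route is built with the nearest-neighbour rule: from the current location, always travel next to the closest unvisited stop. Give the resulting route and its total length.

Total distance 91 miles via the nearest-neighbour route Base → P3 → P2 → P5 → P4 → P1 → Base.

From Base: distances to unvisited — P3=10, P4=15, P2=18, P5=23, P1=25. Nearest is P3 (10).
From P3: distances to unvisited — P2=8, P5=13, P1=15, P4=25. Nearest is P2 (8).
From P2: distances to unvisited — P5=19, P1=23, P4=29. Nearest is P5 (19).
From P5: distances to unvisited — P4=12, P1=28. Nearest is P4 (12).
From P4: distances to unvisited — P1=17. Nearest is P1 (17).
Return P1→Base: 25.
Total = 10 + 8 + 19 + 12 + 17 + 25 = 91.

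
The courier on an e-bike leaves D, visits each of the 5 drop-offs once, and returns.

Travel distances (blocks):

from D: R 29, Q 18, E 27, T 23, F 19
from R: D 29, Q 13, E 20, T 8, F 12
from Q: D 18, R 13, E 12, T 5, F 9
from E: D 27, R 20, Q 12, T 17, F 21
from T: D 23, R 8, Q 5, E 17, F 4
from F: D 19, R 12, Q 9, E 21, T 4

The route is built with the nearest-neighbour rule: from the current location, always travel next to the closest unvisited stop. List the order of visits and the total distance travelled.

D → [Q:18 / F:19 / T:23 / E:27 / R:29] → Q (18)
Q → [T:5 / F:9 / E:12 / R:13] → T (5)
T → [F:4 / R:8 / E:17] → F (4)
F → [R:12 / E:21] → R (12)
R → [E:20] → E (20)
Return E→D: 27.
Total = 18 + 5 + 4 + 12 + 20 + 27 = 86.

Total distance 86 blocks via the nearest-neighbour route D → Q → T → F → R → E → D.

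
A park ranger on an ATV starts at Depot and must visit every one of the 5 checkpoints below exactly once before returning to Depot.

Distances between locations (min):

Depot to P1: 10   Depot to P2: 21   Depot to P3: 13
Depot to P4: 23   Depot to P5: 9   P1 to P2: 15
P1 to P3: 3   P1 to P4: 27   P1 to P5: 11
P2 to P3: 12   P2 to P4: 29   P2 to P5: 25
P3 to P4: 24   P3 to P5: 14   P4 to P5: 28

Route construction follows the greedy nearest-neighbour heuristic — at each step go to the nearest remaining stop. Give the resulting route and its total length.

Total distance 87 min via the nearest-neighbour route Depot → P5 → P1 → P3 → P2 → P4 → Depot.

At Depot the remaining stops are P5 9, P1 10, P3 13, P2 21, P4 23; go to P5.
At P5 the remaining stops are P1 11, P3 14, P2 25, P4 28; go to P1.
At P1 the remaining stops are P3 3, P2 15, P4 27; go to P3.
At P3 the remaining stops are P2 12, P4 24; go to P2.
At P2 the remaining stops are P4 29; go to P4.
Return P4→Depot: 23.
Total = 9 + 11 + 3 + 12 + 29 + 23 = 87.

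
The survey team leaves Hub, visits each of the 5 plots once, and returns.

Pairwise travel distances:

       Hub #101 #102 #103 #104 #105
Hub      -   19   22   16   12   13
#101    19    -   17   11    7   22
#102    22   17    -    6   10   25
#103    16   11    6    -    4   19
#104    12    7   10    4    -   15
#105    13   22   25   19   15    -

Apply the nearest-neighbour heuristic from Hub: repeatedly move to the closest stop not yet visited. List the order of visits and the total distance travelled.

Total distance 74 via the nearest-neighbour route Hub → #104 → #103 → #102 → #101 → #105 → Hub.

Hub → [#104:12 / #105:13 / #103:16 / #101:19 / #102:22] → #104 (12)
#104 → [#103:4 / #101:7 / #102:10 / #105:15] → #103 (4)
#103 → [#102:6 / #101:11 / #105:19] → #102 (6)
#102 → [#101:17 / #105:25] → #101 (17)
#101 → [#105:22] → #105 (22)
Return #105→Hub: 13.
Total = 12 + 4 + 6 + 17 + 22 + 13 = 74.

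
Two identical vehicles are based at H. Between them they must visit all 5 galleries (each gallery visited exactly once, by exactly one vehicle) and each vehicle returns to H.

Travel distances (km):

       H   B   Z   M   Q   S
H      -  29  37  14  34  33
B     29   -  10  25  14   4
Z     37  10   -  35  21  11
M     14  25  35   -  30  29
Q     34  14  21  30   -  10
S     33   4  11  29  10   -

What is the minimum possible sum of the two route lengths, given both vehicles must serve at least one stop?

122 km — the smallest possible combined total.

There are 2^4 − 1 = 15 ways to divide the 5 stops into two non-empty groups. For each, the best each vehicle can do is its own shortest tour through its group:
  {B} + {Z, M, Q, S}: 58 + 102 = 160
  {Z} + {B, M, Q, S}: 74 + 87 = 161
  {B, Z} + {M, Q, S}: 76 + 87 = 163
  {M} + {B, Z, Q, S}: 28 + 94 = 122
  {B, M} + {Z, Q, S}: 68 + 92 = 160
  {Z, M} + {B, Q, S}: 86 + 77 = 163
  … (15 splits in total)
Best: vehicle 1 H → M → H = 28; vehicle 2 H → B → Z → S → Q → H = 94; combined 122.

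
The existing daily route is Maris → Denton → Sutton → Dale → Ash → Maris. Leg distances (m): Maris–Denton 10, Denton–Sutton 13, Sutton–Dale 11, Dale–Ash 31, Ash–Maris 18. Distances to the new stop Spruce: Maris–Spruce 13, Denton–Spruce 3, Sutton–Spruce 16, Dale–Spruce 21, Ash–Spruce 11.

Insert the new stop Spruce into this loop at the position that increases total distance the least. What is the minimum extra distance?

Insertion cost between consecutive stops i–j is d(i,Spruce) + d(Spruce,j) − d(i,j):
  between Maris and Denton: 13 + 3 − 10 = 6
  between Denton and Sutton: 3 + 16 − 13 = 6
  between Sutton and Dale: 16 + 21 − 11 = 26
  between Dale and Ash: 21 + 11 − 31 = 1
  between Ash and Maris: 11 + 13 − 18 = 6
Cheapest insertion is between Dale and Ash, adding 1.
New total = 83 + 1 = 84.

Adding 1 m by placing Spruce on the Dale–Ash leg.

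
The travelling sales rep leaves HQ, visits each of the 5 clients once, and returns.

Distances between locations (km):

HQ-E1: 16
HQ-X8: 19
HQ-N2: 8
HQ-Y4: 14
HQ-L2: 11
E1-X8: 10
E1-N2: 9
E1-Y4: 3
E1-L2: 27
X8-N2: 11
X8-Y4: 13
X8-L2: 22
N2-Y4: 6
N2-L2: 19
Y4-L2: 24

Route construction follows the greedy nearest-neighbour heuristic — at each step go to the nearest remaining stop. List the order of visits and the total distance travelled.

HQ → [N2:8 / L2:11 / Y4:14 / E1:16 / X8:19] → N2 (8)
N2 → [Y4:6 / E1:9 / X8:11 / L2:19] → Y4 (6)
Y4 → [E1:3 / X8:13 / L2:24] → E1 (3)
E1 → [X8:10 / L2:27] → X8 (10)
X8 → [L2:22] → L2 (22)
Return L2→HQ: 11.
Total = 8 + 6 + 3 + 10 + 22 + 11 = 60.

60 km along HQ → N2 → Y4 → E1 → X8 → L2 → HQ.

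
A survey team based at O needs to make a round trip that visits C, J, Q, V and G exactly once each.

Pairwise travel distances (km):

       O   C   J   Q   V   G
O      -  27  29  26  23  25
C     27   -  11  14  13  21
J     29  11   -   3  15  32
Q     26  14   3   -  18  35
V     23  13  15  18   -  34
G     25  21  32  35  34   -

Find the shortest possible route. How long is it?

With 5 stops there are 5!/2 = 60 distinct round trips (a route and its reverse cost the same).
O-C-J-Q-V-G-O: 27+11+3+18+34+25 = 118
O-C-J-Q-G-V-O: 27+11+3+35+34+23 = 133
O-C-J-V-Q-G-O: 27+11+15+18+35+25 = 131
O-C-J-V-G-Q-O: 27+11+15+34+35+26 = 148
O-C-J-G-Q-V-O: 27+11+32+35+18+23 = 146
O-C-J-G-V-Q-O: 27+11+32+34+18+26 = 148
O-C-Q-J-V-G-O: 27+14+3+15+34+25 = 118
O-C-Q-J-G-V-O: 27+14+3+32+34+23 = 133
O-C-Q-V-J-G-O: 27+14+18+15+32+25 = 131
O-C-Q-V-G-J-O: 27+14+18+34+32+29 = 154
O-C-Q-G-J-V-O: 27+14+35+32+15+23 = 146
O-C-Q-G-V-J-O: 27+14+35+34+15+29 = 154
O-C-V-J-Q-G-O: 27+13+15+3+35+25 = 118
O-C-V-J-G-Q-O: 27+13+15+32+35+26 = 148
… (46 more)
O-V-J-Q-C-G-O: 23+15+3+14+21+25 = 101  ← best
The minimum is 101.
One optimal route: O → V → J → Q → C → G → O (or its reverse).

Shortest round trip = 101 km.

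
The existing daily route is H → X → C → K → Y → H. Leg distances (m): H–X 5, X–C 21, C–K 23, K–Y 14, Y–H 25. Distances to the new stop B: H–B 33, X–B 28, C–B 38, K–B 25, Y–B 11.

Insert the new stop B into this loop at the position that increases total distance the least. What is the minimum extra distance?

Insertion cost between consecutive stops i–j is d(i,B) + d(B,j) − d(i,j):
  between H and X: 33 + 28 − 5 = 56
  between X and C: 28 + 38 − 21 = 45
  between C and K: 38 + 25 − 23 = 40
  between K and Y: 25 + 11 − 14 = 22
  between Y and H: 11 + 33 − 25 = 19
Cheapest insertion is between Y and H, adding 19.
New total = 88 + 19 = 107.

+19 m — insert B between Y and H.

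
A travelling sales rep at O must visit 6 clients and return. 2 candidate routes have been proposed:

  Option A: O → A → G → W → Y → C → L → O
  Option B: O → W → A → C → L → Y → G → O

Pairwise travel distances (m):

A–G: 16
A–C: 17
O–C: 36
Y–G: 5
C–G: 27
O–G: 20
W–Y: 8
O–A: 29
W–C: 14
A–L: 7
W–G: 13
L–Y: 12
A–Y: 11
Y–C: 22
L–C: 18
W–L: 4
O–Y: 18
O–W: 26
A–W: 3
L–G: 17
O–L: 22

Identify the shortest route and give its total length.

Option A: 29 + 16 + 13 + 8 + 22 + 18 + 22 = 128
Option B: 26 + 3 + 17 + 18 + 12 + 5 + 20 = 101

101 m — Option B is the shortest.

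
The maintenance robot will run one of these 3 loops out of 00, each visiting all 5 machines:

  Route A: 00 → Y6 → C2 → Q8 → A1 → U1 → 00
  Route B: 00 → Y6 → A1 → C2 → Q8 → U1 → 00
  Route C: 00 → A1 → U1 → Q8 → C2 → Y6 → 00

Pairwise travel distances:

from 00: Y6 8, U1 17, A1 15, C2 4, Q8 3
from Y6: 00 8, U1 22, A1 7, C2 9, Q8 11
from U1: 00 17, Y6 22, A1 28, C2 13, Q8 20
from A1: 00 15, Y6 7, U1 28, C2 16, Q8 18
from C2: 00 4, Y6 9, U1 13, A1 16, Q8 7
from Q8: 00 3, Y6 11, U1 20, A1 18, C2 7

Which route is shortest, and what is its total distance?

Shortest is Route B, total 75.

Route A: 8 + 9 + 7 + 18 + 28 + 17 = 87
Route B: 8 + 7 + 16 + 7 + 20 + 17 = 75
Route C: 15 + 28 + 20 + 7 + 9 + 8 = 87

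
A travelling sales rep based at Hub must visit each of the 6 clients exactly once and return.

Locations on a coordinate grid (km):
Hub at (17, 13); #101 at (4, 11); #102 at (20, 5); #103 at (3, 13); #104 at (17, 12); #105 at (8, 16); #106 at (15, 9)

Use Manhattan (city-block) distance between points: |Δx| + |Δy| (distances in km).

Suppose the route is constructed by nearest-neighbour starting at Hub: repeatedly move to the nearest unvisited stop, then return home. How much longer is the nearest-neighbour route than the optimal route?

Excess over optimum: 4 km.

From Hub: #104=1, #106=6, #102=11, #105=12, #103=14, #101=15 → choose #104 (1).
From #104: #106=5, #102=10, #105=13, #101=14, #103=15 → choose #106 (5).
From #106: #102=9, #101=13, #105=14, #103=16 → choose #102 (9).
From #102: #101=22, #105=23, #103=25 → choose #101 (22).
From #101: #103=3, #105=9 → choose #103 (3).
From #103: #105=8 → choose #105 (8).
NN route Hub → #104 → #106 → #102 → #101 → #103 → #105 → Hub costs 60.
Optimal: Hub → #104 → #102 → #106 → #101 → #103 → #105 → Hub costs 56 (by enumerating all 360 distinct tours).
Excess = 60 − 56 = 4.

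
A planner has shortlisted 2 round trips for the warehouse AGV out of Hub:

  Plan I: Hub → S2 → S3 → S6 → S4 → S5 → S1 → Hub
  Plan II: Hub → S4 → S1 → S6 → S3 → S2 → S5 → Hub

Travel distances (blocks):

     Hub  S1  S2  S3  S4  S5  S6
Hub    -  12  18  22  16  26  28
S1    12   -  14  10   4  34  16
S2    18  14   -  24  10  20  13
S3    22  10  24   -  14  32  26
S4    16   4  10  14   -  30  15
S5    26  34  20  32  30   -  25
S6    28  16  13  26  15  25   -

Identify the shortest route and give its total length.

Shortest is Plan II, total 132 blocks.

Plan I: 18 + 24 + 26 + 15 + 30 + 34 + 12 = 159
Plan II: 16 + 4 + 16 + 26 + 24 + 20 + 26 = 132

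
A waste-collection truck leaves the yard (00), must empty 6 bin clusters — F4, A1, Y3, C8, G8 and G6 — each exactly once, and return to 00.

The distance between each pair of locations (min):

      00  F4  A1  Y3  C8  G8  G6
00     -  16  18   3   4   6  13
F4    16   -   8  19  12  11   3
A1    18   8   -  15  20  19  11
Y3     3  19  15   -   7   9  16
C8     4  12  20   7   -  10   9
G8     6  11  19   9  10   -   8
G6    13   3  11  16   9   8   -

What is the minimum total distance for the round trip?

With 6 stops there are 6!/2 = 360 distinct round trips (a route and its reverse cost the same).
00→F4→A1→Y3→C8→G8→G6→00: 16+8+15+7+10+8+13 = 77
00→F4→A1→Y3→C8→G6→G8→00: 16+8+15+7+9+8+6 = 69
00→F4→A1→Y3→G8→C8→G6→00: 16+8+15+9+10+9+13 = 80
00→F4→A1→Y3→G8→G6→C8→00: 16+8+15+9+8+9+4 = 69
00→F4→A1→Y3→G6→C8→G8→00: 16+8+15+16+9+10+6 = 80
00→F4→A1→Y3→G6→G8→C8→00: 16+8+15+16+8+10+4 = 77
00→F4→A1→C8→Y3→G8→G6→00: 16+8+20+7+9+8+13 = 81
00→F4→A1→C8→Y3→G6→G8→00: 16+8+20+7+16+8+6 = 81
… (352 more)
00→Y3→A1→F4→G6→G8→C8→00: 3+15+8+3+8+10+4 = 51  ← best
The minimum is 51.
One optimal route: 00 → Y3 → A1 → F4 → G6 → G8 → C8 → 00 (or its reverse).

Shortest round trip = 51 min.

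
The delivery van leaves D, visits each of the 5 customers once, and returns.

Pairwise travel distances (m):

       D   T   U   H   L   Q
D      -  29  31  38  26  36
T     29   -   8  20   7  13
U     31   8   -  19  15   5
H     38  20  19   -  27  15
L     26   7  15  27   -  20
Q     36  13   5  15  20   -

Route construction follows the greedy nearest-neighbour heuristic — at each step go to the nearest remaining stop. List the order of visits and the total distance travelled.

Total distance 99 m via the nearest-neighbour route D → L → T → U → Q → H → D.

At D the remaining stops are L 26, T 29, U 31, Q 36, H 38; go to L.
At L the remaining stops are T 7, U 15, Q 20, H 27; go to T.
At T the remaining stops are U 8, Q 13, H 20; go to U.
At U the remaining stops are Q 5, H 19; go to Q.
At Q the remaining stops are H 15; go to H.
Return H→D: 38.
Total = 26 + 7 + 8 + 5 + 15 + 38 = 99.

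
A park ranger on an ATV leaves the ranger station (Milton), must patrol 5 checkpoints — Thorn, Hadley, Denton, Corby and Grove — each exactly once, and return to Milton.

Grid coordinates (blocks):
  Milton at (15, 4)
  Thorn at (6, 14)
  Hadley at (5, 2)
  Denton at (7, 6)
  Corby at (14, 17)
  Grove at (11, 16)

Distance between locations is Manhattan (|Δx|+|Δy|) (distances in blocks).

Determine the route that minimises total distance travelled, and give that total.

Shortest round trip = 52 blocks.

Milton→Thorn→Hadley→Denton→Corby→Grove→Milton: 19+13+6+18+4+16 = 76
Milton→Thorn→Hadley→Denton→Grove→Corby→Milton: 19+13+6+14+4+14 = 70
Milton→Thorn→Hadley→Corby→Denton→Grove→Milton: 19+13+24+18+14+16 = 104
Milton→Thorn→Hadley→Corby→Grove→Denton→Milton: 19+13+24+4+14+10 = 84
Milton→Thorn→Hadley→Grove→Denton→Corby→Milton: 19+13+20+14+18+14 = 98
Milton→Thorn→Hadley→Grove→Corby→Denton→Milton: 19+13+20+4+18+10 = 84
Milton→Thorn→Denton→Hadley→Corby→Grove→Milton: 19+9+6+24+4+16 = 78
Milton→Thorn→Denton→Hadley→Grove→Corby→Milton: 19+9+6+20+4+14 = 72
Milton→Thorn→Denton→Corby→Hadley→Grove→Milton: 19+9+18+24+20+16 = 106
Milton→Thorn→Denton→Corby→Grove→Hadley→Milton: 19+9+18+4+20+12 = 82
Milton→Thorn→Denton→Grove→Hadley→Corby→Milton: 19+9+14+20+24+14 = 100
Milton→Thorn→Denton→Grove→Corby→Hadley→Milton: 19+9+14+4+24+12 = 82
Milton→Thorn→Corby→Hadley→Denton→Grove→Milton: 19+11+24+6+14+16 = 90
Milton→Thorn→Corby→Hadley→Grove→Denton→Milton: 19+11+24+20+14+10 = 98
… (46 more)
Milton→Hadley→Denton→Thorn→Grove→Corby→Milton: 12+6+9+7+4+14 = 52  ← best
The minimum is 52.
One optimal route: Milton → Hadley → Denton → Thorn → Grove → Corby → Milton (or its reverse).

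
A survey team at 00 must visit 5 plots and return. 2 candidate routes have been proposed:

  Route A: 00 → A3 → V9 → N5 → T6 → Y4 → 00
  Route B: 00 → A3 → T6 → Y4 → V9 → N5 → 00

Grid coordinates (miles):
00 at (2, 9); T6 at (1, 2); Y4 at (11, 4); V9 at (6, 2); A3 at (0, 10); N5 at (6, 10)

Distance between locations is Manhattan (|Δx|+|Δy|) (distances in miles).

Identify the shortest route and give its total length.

44 miles — Route B is the shortest.

Route A: 3 + 14 + 8 + 13 + 12 + 14 = 64
Route B: 3 + 9 + 12 + 7 + 8 + 5 = 44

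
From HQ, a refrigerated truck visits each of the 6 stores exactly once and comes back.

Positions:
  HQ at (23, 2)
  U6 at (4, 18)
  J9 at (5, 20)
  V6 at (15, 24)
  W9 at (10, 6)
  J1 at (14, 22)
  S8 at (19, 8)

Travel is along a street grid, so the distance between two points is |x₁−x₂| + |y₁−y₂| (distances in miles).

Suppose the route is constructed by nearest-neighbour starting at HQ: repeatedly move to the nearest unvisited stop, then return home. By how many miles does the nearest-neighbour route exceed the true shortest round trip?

Excess over optimum: 4 miles.

From HQ: S8=10, W9=17, J1=29, V6=30, U6=35, J9=36 → choose S8 (10).
From S8: W9=11, J1=19, V6=20, U6=25, J9=26 → choose W9 (11).
From W9: U6=18, J9=19, J1=20, V6=23 → choose U6 (18).
From U6: J9=3, J1=14, V6=17 → choose J9 (3).
From J9: J1=11, V6=14 → choose J1 (11).
From J1: V6=3 → choose V6 (3).
NN route HQ → S8 → W9 → U6 → J9 → J1 → V6 → HQ costs 86.
Optimal: HQ → W9 → U6 → J9 → J1 → V6 → S8 → HQ costs 82 (by enumerating all 360 distinct tours).
Excess = 86 − 82 = 4.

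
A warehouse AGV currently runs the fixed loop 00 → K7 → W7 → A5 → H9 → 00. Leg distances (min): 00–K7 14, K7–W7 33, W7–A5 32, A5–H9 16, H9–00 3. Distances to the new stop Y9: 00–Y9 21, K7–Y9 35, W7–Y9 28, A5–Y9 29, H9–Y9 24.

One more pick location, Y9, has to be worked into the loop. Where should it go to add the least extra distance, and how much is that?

+25 min — insert Y9 between W7 and A5.

Insertion cost between consecutive stops i–j is d(i,Y9) + d(Y9,j) − d(i,j):
  between 00 and K7: 21 + 35 − 14 = 42
  between K7 and W7: 35 + 28 − 33 = 30
  between W7 and A5: 28 + 29 − 32 = 25
  between A5 and H9: 29 + 24 − 16 = 37
  between H9 and 00: 24 + 21 − 3 = 42
Cheapest insertion is between W7 and A5, adding 25.
New total = 98 + 25 = 123.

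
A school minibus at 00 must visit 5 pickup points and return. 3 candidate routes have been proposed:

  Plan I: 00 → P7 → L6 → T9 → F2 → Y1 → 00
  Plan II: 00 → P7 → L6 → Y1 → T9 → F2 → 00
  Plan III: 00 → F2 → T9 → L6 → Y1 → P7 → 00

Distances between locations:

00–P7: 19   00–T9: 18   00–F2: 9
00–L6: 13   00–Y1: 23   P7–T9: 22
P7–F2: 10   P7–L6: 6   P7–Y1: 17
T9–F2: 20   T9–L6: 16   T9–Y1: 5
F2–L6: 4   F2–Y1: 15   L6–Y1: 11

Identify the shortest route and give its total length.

Plan I: 19 + 6 + 16 + 20 + 15 + 23 = 99
Plan II: 19 + 6 + 11 + 5 + 20 + 9 = 70
Plan III: 9 + 20 + 16 + 11 + 17 + 19 = 92

70 — Plan II is the shortest.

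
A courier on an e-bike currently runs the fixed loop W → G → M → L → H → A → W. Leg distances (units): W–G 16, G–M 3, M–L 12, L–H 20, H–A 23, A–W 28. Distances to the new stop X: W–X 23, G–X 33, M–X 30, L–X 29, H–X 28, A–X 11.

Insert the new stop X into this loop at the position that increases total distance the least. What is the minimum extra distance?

Insertion cost between consecutive stops i–j is d(i,X) + d(X,j) − d(i,j):
  between W and G: 23 + 33 − 16 = 40
  between G and M: 33 + 30 − 3 = 60
  between M and L: 30 + 29 − 12 = 47
  between L and H: 29 + 28 − 20 = 37
  between H and A: 28 + 11 − 23 = 16
  between A and W: 11 + 23 − 28 = 6
Cheapest insertion is between A and W, adding 6.
New total = 102 + 6 = 108.

+6 — insert X between A and W.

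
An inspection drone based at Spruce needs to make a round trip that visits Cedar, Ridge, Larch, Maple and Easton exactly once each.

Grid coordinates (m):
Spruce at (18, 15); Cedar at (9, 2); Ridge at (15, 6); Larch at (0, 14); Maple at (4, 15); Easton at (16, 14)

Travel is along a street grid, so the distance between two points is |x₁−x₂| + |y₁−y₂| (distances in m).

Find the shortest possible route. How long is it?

There are 60 distinct closed tours to check (reversals are equivalent).
Spruce - Cedar - Ridge - Larch - Maple - Easton - Spruce: 22+10+23+5+13+3 = 76
Spruce - Cedar - Ridge - Larch - Easton - Maple - Spruce: 22+10+23+16+13+14 = 98
Spruce - Cedar - Ridge - Maple - Larch - Easton - Spruce: 22+10+20+5+16+3 = 76
Spruce - Cedar - Ridge - Maple - Easton - Larch - Spruce: 22+10+20+13+16+19 = 100
Spruce - Cedar - Ridge - Easton - Larch - Maple - Spruce: 22+10+9+16+5+14 = 76
Spruce - Cedar - Ridge - Easton - Maple - Larch - Spruce: 22+10+9+13+5+19 = 78
Spruce - Cedar - Larch - Ridge - Maple - Easton - Spruce: 22+21+23+20+13+3 = 102
Spruce - Cedar - Larch - Ridge - Easton - Maple - Spruce: 22+21+23+9+13+14 = 102
Spruce - Cedar - Larch - Maple - Ridge - Easton - Spruce: 22+21+5+20+9+3 = 80
Spruce - Cedar - Larch - Maple - Easton - Ridge - Spruce: 22+21+5+13+9+12 = 82
Spruce - Cedar - Larch - Easton - Ridge - Maple - Spruce: 22+21+16+9+20+14 = 102
Spruce - Cedar - Larch - Easton - Maple - Ridge - Spruce: 22+21+16+13+20+12 = 104
Spruce - Cedar - Maple - Ridge - Larch - Easton - Spruce: 22+18+20+23+16+3 = 102
Spruce - Cedar - Maple - Ridge - Easton - Larch - Spruce: 22+18+20+9+16+19 = 104
… (46 more)
Spruce - Maple - Larch - Cedar - Ridge - Easton - Spruce: 14+5+21+10+9+3 = 62  ← best
The minimum is 62.
One optimal route: Spruce → Maple → Larch → Cedar → Ridge → Easton → Spruce (or its reverse).

Shortest round trip = 62 m.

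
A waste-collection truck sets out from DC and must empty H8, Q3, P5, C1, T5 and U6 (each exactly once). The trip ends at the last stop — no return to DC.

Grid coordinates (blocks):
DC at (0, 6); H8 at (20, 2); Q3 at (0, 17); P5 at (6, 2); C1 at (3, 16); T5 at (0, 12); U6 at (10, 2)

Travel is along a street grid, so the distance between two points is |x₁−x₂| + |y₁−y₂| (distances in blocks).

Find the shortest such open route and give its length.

There are 6! = 720 possible orderings.
DC → H8 → Q3 → P5 → C1 → T5 → U6: 24+35+21+17+7+20 = 124
DC → H8 → Q3 → P5 → C1 → U6 → T5: 24+35+21+17+21+20 = 138
DC → H8 → Q3 → P5 → T5 → C1 → U6: 24+35+21+16+7+21 = 124
DC → H8 → Q3 → P5 → T5 → U6 → C1: 24+35+21+16+20+21 = 137
DC → H8 → Q3 → P5 → U6 → C1 → T5: 24+35+21+4+21+7 = 112
DC → H8 → Q3 → P5 → U6 → T5 → C1: 24+35+21+4+20+7 = 111
DC → H8 → Q3 → C1 → P5 → T5 → U6: 24+35+4+17+16+20 = 116
DC → H8 → Q3 → C1 → P5 → U6 → T5: 24+35+4+17+4+20 = 104
… (712 more)
DC → T5 → Q3 → C1 → P5 → U6 → H8: 6+5+4+17+4+10 = 46  ← best
The minimum is 46.
One shortest path: DC → T5 → Q3 → C1 → P5 → U6 → H8.

46 blocks — the minimum one-way total.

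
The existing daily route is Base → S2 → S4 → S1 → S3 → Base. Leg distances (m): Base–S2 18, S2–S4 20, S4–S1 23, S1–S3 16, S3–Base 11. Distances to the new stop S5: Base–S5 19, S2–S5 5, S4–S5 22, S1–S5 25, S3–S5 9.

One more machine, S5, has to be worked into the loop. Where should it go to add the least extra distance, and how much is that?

+6 m — insert S5 between Base and S2.

Insertion cost between consecutive stops i–j is d(i,S5) + d(S5,j) − d(i,j):
  between Base and S2: 19 + 5 − 18 = 6
  between S2 and S4: 5 + 22 − 20 = 7
  between S4 and S1: 22 + 25 − 23 = 24
  between S1 and S3: 25 + 9 − 16 = 18
  between S3 and Base: 9 + 19 − 11 = 17
Cheapest insertion is between Base and S2, adding 6.
New total = 88 + 6 = 94.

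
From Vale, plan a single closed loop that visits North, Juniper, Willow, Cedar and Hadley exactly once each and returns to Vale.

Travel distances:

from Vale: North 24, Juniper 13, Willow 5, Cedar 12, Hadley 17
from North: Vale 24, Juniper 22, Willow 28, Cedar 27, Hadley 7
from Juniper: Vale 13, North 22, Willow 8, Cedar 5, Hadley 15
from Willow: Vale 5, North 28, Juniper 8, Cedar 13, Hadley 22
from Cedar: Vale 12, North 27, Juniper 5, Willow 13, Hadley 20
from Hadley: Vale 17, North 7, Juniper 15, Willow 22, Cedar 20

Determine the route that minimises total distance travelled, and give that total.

69 — the shortest possible round trip.

There are 60 distinct closed tours to check (reversals are equivalent).
Vale - North - Juniper - Willow - Cedar - Hadley - Vale: 24+22+8+13+20+17 = 104
Vale - North - Juniper - Willow - Hadley - Cedar - Vale: 24+22+8+22+20+12 = 108
Vale - North - Juniper - Cedar - Willow - Hadley - Vale: 24+22+5+13+22+17 = 103
Vale - North - Juniper - Cedar - Hadley - Willow - Vale: 24+22+5+20+22+5 = 98
Vale - North - Juniper - Hadley - Willow - Cedar - Vale: 24+22+15+22+13+12 = 108
Vale - North - Juniper - Hadley - Cedar - Willow - Vale: 24+22+15+20+13+5 = 99
Vale - North - Willow - Juniper - Cedar - Hadley - Vale: 24+28+8+5+20+17 = 102
Vale - North - Willow - Juniper - Hadley - Cedar - Vale: 24+28+8+15+20+12 = 107
Vale - North - Willow - Cedar - Juniper - Hadley - Vale: 24+28+13+5+15+17 = 102
Vale - North - Willow - Cedar - Hadley - Juniper - Vale: 24+28+13+20+15+13 = 113
Vale - North - Willow - Hadley - Juniper - Cedar - Vale: 24+28+22+15+5+12 = 106
Vale - North - Willow - Hadley - Cedar - Juniper - Vale: 24+28+22+20+5+13 = 112
Vale - North - Cedar - Juniper - Willow - Hadley - Vale: 24+27+5+8+22+17 = 103
Vale - North - Cedar - Juniper - Hadley - Willow - Vale: 24+27+5+15+22+5 = 98
… (46 more)
Vale - North - Hadley - Juniper - Cedar - Willow - Vale: 24+7+15+5+13+5 = 69  ← best
The minimum is 69.
One optimal route: Vale → North → Hadley → Juniper → Cedar → Willow → Vale (or its reverse).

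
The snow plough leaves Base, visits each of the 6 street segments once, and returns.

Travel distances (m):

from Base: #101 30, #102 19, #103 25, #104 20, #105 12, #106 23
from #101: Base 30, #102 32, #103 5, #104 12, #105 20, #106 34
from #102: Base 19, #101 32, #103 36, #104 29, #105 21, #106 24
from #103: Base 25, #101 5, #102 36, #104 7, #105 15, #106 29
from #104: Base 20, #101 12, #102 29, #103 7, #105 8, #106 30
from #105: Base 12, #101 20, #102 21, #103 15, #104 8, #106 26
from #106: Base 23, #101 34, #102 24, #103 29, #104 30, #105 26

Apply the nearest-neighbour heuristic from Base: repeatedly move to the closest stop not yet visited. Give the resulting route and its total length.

Total distance 111 m via the nearest-neighbour route Base → #105 → #104 → #103 → #101 → #102 → #106 → Base.

At Base the remaining stops are #105 12, #102 19, #104 20, #106 23, #103 25, #101 30; go to #105.
At #105 the remaining stops are #104 8, #103 15, #101 20, #102 21, #106 26; go to #104.
At #104 the remaining stops are #103 7, #101 12, #102 29, #106 30; go to #103.
At #103 the remaining stops are #101 5, #106 29, #102 36; go to #101.
At #101 the remaining stops are #102 32, #106 34; go to #102.
At #102 the remaining stops are #106 24; go to #106.
Return #106→Base: 23.
Total = 12 + 8 + 7 + 5 + 32 + 24 + 23 = 111.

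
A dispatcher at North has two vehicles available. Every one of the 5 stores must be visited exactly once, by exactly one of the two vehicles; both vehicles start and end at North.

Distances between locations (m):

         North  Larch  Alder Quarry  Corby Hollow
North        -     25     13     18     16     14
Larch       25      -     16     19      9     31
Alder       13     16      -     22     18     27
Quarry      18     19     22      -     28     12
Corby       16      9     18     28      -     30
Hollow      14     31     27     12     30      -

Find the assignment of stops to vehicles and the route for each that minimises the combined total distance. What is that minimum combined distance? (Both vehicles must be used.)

96 m — the smallest possible combined total.

Try each way of splitting the stops between the two vehicles (each non-empty) and, for each split, find the best tour for each vehicle:
  {Larch} + {Alder, Quarry, Corby, Hollow}: 50 + 82 = 132
  {Alder} + {Larch, Quarry, Corby, Hollow}: 26 + 70 = 96
  {Larch, Alder} + {Quarry, Corby, Hollow}: 54 + 70 = 124
  {Quarry} + {Larch, Alder, Corby, Hollow}: 36 + 82 = 118
  {Larch, Quarry} + {Alder, Corby, Hollow}: 62 + 75 = 137
  {Alder, Quarry} + {Larch, Corby, Hollow}: 53 + 70 = 123
  … (15 splits in total)
Best: vehicle 1 North → Alder → North = 26; vehicle 2 North → Corby → Larch → Quarry → Hollow → North = 70; combined 96.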